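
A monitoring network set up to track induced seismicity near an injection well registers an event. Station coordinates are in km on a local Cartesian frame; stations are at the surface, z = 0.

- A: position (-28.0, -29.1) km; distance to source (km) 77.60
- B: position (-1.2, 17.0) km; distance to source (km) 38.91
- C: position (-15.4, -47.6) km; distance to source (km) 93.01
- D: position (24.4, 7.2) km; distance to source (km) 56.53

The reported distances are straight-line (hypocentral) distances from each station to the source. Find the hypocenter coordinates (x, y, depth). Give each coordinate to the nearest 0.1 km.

(-10.4, 40.4, 29.7)

Each station gives a sphere (x−x_i)² + (y−y_i)² + z² = d_i² (stations at z=0).
Subtracting the A sphere from B and C: z² cancels, leaving linear equations in x and y:
53.6 x + 92.2 y = 3167.40
25.2 x − 37.0 y = -1756.99
Solving: x ≈ -10.403, y ≈ 40.401 km (keep extra digits for the depth step; rounded: -10.4, 40.4).
Then from the A sphere: z² = 77.60² − (x + 28.0)² − (y + 29.1)² with x = -10.403, y = 40.401, so z ≈ 29.694 ≈ 29.7 km.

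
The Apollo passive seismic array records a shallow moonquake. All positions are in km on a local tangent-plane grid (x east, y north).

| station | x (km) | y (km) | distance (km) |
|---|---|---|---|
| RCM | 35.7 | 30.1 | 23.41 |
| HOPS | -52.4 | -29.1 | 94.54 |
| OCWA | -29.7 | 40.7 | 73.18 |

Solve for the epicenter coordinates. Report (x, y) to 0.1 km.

Circle about each station: (x − 35.7)² + (y − 30.1)² = 23.41²; (x + 52.4)² + (y + 29.1)² = 94.54²; (x + 29.7)² + (y − 40.7)² = 73.18².
Subtracting the RCM equation from the HOPS and OCWA equations removes the quadratic terms:
-176.2 x − 118.4 y = -6977.71
-130.8 x + 21.2 y = -4449.20
Solving the 2×2 system: x ≈ 35.1, y ≈ 6.7 km.
Check against RCM (with the unrounded x, y): √((x − 35.7)²+(y − 30.1)²) = 23.41 ≈ 23.41 km. ✓

(35.1, 6.7)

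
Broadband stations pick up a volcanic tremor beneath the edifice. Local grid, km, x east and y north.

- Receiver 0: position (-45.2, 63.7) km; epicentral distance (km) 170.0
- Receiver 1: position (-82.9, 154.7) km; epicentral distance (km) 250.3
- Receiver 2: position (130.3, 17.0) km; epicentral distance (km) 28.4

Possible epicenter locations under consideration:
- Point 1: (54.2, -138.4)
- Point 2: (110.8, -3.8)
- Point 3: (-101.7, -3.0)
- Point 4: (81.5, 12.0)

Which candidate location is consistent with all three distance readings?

Point 2

For each candidate, compare |candidate − station| to the reported distance:
Point 1: residuals Receiver 0 55.2, Receiver 1 73.3, Receiver 2 144.6 → max 144.6 km
Point 2: residuals Receiver 0 0.0, Receiver 1 0.0, Receiver 2 0.1 → max 0.1 km
Point 3: residuals Receiver 0 82.6, Receiver 1 91.5, Receiver 2 204.5 → max 204.5 km
Point 4: residuals Receiver 0 33.2, Receiver 1 32.6, Receiver 2 20.7 → max 33.2 km
Only Point 2 has all residuals ≈ 0.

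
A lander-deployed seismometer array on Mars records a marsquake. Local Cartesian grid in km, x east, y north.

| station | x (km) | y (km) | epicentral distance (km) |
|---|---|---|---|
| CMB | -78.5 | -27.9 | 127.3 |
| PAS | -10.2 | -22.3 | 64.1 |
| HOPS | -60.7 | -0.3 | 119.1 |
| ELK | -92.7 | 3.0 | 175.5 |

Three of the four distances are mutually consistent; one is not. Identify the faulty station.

Solve using three stations at a time. Using CMB, PAS, HOPS (subtract circle equations pairwise → linear system) gives (x, y) ≈ (46.4, -52.3).
Distances from that point to each station vs reported:
  CMB: calculated 127.3 vs reported 127.3 → residual 0.0 km
  PAS: calculated 64.1 vs reported 64.1 → residual 0.0 km
  HOPS: calculated 119.1 vs reported 119.1 → residual 0.0 km
  ELK: calculated 149.7 vs reported 175.5 → residual 25.8 km
CMB, PAS, HOPS are mutually consistent (residuals ≈ 0); ELK is off by 25.8 km.

ELK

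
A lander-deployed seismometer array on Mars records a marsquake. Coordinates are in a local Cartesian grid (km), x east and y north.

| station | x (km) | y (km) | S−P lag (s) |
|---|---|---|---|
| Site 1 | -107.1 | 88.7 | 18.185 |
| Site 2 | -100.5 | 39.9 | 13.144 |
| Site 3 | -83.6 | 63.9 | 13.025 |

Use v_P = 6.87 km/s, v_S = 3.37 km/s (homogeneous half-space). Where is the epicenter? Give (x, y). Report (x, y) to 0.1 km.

Distance from S−P lag: d = Δt · v_P v_S / (v_P − v_S) = Δt · (6.87·3.37)/(6.87−3.37) ≈ 6.6148·Δt.
So d_Site 1 = 120.29, d_Site 2 = 86.95, d_Site 3 = 86.16 km.
Circle about each station: (x + 107.1)² + (y − 88.7)² = 120.29²; (x + 100.5)² + (y − 39.9)² = 86.95²; (x + 83.6)² + (y − 63.9)² = 86.16².
Subtracting the Site 1 equation from the Site 2 and Site 3 equations removes the quadratic terms:
13.2 x − 97.6 y = -736.46
47.0 x − 49.6 y = -1219.79
Solving the 2×2 system: x ≈ -21.0, y ≈ 4.7 km.

-21.0 km east, 4.7 km north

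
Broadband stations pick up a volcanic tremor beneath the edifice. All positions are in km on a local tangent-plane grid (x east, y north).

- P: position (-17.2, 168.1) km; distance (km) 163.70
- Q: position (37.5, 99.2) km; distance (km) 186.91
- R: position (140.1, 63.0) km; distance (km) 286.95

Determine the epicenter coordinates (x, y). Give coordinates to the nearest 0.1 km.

Circle about each station: (x + 17.2)² + (y − 168.1)² = 163.70²; (x − 37.5)² + (y − 99.2)² = 186.91²; (x − 140.1)² + (y − 63.0)² = 286.95².
Subtracting the P equation from the Q and R equations removes the quadratic terms:
109.4 x − 137.8 y = -25444.22
314.6 x − 210.2 y = -60499.05
Solving the 2×2 system: x ≈ -146.8, y ≈ 68.1 km.

-146.8 km east, 68.1 km north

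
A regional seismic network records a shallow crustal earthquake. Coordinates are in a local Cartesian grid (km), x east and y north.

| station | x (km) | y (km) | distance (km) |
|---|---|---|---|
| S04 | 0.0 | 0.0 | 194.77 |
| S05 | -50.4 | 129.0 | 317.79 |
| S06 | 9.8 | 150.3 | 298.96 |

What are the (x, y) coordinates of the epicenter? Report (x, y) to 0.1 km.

163.2 km east, -106.3 km north

Circle about each station: x² + y² = 194.77²; (x + 50.4)² + (y − 129.0)² = 317.79²; (x − 9.8)² + (y − 150.3)² = 298.96².
Subtracting the S04 equation from the S05 and S06 equations removes the quadratic terms:
-100.8 x + 258.0 y = -43873.97
19.6 x + 300.6 y = -28755.60
Solving the 2×2 system: x ≈ 163.2, y ≈ -106.3 km.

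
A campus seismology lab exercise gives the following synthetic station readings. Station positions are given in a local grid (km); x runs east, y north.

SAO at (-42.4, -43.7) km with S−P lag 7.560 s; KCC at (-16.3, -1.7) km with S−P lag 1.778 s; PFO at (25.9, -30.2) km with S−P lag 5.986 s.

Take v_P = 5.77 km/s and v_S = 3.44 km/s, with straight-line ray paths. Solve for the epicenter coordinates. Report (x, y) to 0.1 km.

Distance from S−P lag: d = Δt · v_P v_S / (v_P − v_S) = Δt · (5.77·3.44)/(5.77−3.44) ≈ 8.5188·Δt.
So d_SAO = 64.40, d_KCC = 15.15, d_PFO = 50.99 km.
Circle about each station: (x + 42.4)² + (y + 43.7)² = 64.40²; (x + 16.3)² + (y + 1.7)² = 15.15²; (x − 25.9)² + (y + 30.2)² = 50.99².
Subtracting the SAO equation from the KCC and PFO equations removes the quadratic terms:
52.2 x + 84.0 y = 478.97
136.6 x + 27.0 y = -577.22
Solving the 2×2 system: x ≈ -6.1, y ≈ 9.5 km.
Check against SAO (with the unrounded x, y): √((x + 42.4)²+(y + 43.7)²) = 64.40 ≈ 64.40 km. ✓

-6.1 km east, 9.5 km north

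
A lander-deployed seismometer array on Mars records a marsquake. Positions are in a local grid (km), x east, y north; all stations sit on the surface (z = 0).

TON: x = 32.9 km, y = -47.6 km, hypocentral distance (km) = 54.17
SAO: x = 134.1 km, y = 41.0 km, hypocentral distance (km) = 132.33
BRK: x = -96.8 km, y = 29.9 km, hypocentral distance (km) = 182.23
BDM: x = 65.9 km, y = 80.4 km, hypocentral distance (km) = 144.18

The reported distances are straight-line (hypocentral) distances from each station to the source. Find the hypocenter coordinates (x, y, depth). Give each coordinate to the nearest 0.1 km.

Each station gives a sphere (x−x_i)² + (y−y_i)² + z² = d_i² (stations at z=0).
Subtracting the TON sphere from SAO and BRK: z² cancels, leaving linear equations in x and y:
202.4 x + 177.2 y = 1738.80
-259.4 x + 155.0 y = -23357.30
Solving: x ≈ 57.002, y ≈ -55.296 km (keep extra digits for the depth step; rounded: 57.0, -55.3).
Then from the TON sphere: z² = 54.17² − (x − 32.9)² − (y + 47.6)² with x = 57.002, y = -55.296, so z ≈ 47.898 ≈ 47.9 km.

(57.0, -55.3, 47.9)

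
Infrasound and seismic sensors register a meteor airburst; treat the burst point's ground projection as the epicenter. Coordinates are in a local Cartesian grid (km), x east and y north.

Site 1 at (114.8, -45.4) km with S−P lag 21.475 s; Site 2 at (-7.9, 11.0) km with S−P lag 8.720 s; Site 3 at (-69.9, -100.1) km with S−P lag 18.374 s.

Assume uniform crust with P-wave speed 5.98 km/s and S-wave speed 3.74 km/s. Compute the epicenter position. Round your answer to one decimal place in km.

Distance from S−P lag: d = Δt · v_P v_S / (v_P − v_S) = Δt · (5.98·3.74)/(5.98−3.74) ≈ 9.9845·Δt.
So d_Site 1 = 214.42, d_Site 2 = 87.06, d_Site 3 = 183.45 km.
Circle about each station: (x − 114.8)² + (y + 45.4)² = 214.42²; (x + 7.9)² + (y − 11.0)² = 87.06²; (x + 69.9)² + (y + 100.1)² = 183.45².
Subtracting pairs of circle equations eliminates x²+y² and gives linear equations (the radical axes):
-245.4 x + 112.8 y = 23339.70
-369.4 x − 109.4 y = 11987.85
Solving the 2×2 system: x ≈ -57.0, y ≈ 82.9 km.
Check against Site 1 (with the unrounded x, y): √((x − 114.8)²+(y + 45.4)²) = 214.42 ≈ 214.42 km. ✓

(-57.0, 82.9)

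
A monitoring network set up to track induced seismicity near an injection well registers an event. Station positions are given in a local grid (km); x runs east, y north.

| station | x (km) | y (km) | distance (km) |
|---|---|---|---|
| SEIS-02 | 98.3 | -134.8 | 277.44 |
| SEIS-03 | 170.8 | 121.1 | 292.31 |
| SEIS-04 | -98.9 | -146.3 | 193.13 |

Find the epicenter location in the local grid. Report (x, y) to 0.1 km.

Circle about each station: (x − 98.3)² + (y + 134.8)² = 277.44²; (x − 170.8)² + (y − 121.1)² = 292.31²; (x + 98.9)² + (y + 146.3)² = 193.13².
Subtracting pairs of circle equations eliminates x²+y² and gives linear equations (the radical axes):
145.0 x + 511.8 y = 7531.74
-394.4 x − 23.0 y = 43024.73
Solving the 2×2 system: x ≈ -111.8, y ≈ 46.4 km.
Check against SEIS-02 (with the unrounded x, y): √((x − 98.3)²+(y + 134.8)²) = 277.43 ≈ 277.44 km. ✓

-111.8 km east, 46.4 km north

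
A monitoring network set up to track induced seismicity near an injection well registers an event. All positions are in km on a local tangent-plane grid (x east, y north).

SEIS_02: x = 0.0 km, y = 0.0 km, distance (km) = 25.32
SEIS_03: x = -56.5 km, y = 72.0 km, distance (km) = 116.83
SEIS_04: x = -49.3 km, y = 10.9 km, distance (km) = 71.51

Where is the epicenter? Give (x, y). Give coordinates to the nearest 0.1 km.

x ≈ 15.0 km, y ≈ -20.4 km

Circle about each station: x² + y² = 25.32²; (x + 56.5)² + (y − 72.0)² = 116.83²; (x + 49.3)² + (y − 10.9)² = 71.51².
Subtracting the SEIS_02 equation from the SEIS_03 and SEIS_04 equations removes the quadratic terms:
-113.0 x + 144.0 y = -4631.90
-98.6 x + 21.8 y = -1923.28
Solving the 2×2 system: x ≈ 15.0, y ≈ -20.4 km.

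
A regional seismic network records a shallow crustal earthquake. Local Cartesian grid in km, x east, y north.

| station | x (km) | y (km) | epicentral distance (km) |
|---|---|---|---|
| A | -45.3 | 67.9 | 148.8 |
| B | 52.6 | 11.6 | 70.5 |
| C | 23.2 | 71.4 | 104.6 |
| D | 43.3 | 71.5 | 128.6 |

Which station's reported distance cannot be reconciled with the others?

C

Solve using three stations at a time. Using A, B, D (subtract circle equations pairwise → linear system) gives (x, y) ≈ (35.8, -56.9).
Distances from that point to each station vs reported:
  A: calculated 148.8 vs reported 148.8 → residual 0.0 km
  B: calculated 70.5 vs reported 70.5 → residual 0.0 km
  C: calculated 128.9 vs reported 104.6 → residual 24.3 km
  D: calculated 128.6 vs reported 128.6 → residual 0.0 km
A, B, D are mutually consistent (residuals ≈ 0); C is off by 24.3 km.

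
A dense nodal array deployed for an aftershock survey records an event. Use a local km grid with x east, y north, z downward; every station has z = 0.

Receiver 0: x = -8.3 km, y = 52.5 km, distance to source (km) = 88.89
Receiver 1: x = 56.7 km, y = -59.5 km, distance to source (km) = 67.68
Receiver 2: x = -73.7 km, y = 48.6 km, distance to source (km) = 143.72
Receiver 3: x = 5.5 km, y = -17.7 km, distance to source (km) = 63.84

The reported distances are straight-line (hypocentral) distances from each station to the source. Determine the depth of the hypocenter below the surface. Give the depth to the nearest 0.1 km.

Each station gives a sphere (x−x_i)² + (y−y_i)² + z² = d_i² (stations at z=0).
Subtracting the Receiver 0 sphere from Receiver 1 and Receiver 2: z² cancels, leaving linear equations in x and y:
130.0 x − 224.0 y = 7250.85
-130.8 x − 7.8 y = -7785.50
Solving: x ≈ 59.397, y ≈ 2.102 km (keep extra digits for the depth step; rounded: 59.4, 2.1).
Then from the Receiver 0 sphere: z² = 88.89² − (x + 8.3)² − (y − 52.5)² with x = 59.397, y = 2.102, so z ≈ 27.903 ≈ 27.9 km.
Check against Receiver 3 (with the unrounded solution): distance 63.84 ≈ 63.84 km. ✓

z ≈ 27.9 km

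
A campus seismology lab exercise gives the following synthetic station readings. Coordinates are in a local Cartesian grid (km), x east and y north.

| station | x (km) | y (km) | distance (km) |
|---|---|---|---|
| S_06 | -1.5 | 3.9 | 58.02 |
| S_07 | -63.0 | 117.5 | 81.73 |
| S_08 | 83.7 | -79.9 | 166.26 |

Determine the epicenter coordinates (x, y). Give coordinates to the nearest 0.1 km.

Circle about each station: (x + 1.5)² + (y − 3.9)² = 58.02²; (x + 63.0)² + (y − 117.5)² = 81.73²; (x − 83.7)² + (y + 79.9)² = 166.26².
Subtracting pairs of circle equations eliminates x²+y² and gives linear equations (the radical axes):
-123.0 x + 227.2 y = 14444.32
170.4 x − 167.6 y = -10903.83
Solving the 2×2 system: x ≈ -3.1, y ≈ 61.9 km.
Check against S_06 (with the unrounded x, y): √((x + 1.5)²+(y − 3.9)²) = 58.01 ≈ 58.02 km. ✓

-3.1 km east, 61.9 km north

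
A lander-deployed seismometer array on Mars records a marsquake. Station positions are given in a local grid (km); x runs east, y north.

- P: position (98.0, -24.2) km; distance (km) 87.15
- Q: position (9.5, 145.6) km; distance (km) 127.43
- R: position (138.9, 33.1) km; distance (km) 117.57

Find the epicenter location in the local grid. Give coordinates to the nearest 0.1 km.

Circle about each station: (x − 98.0)² + (y + 24.2)² = 87.15²; (x − 9.5)² + (y − 145.6)² = 127.43²; (x − 138.9)² + (y − 33.1)² = 117.57².
Subtracting pairs of circle equations eliminates x²+y² and gives linear equations (the radical axes):
-177.0 x + 339.6 y = 2456.69
81.8 x + 114.6 y = 3971.60
Solving the 2×2 system: x ≈ 22.2, y ≈ 18.8 km.
Check against P (with the unrounded x, y): √((x − 98.0)²+(y + 24.2)²) = 87.15 ≈ 87.15 km. ✓

22.2 km east, 18.8 km north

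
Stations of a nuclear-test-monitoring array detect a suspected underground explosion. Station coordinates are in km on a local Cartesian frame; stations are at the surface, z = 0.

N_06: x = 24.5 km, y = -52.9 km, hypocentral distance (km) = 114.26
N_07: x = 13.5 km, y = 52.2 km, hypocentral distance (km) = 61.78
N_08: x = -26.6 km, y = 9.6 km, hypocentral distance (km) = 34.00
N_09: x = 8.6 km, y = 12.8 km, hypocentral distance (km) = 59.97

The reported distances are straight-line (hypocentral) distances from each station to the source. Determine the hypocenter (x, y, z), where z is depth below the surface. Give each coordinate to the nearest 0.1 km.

Each station gives a sphere (x−x_i)² + (y−y_i)² + z² = d_i² (stations at z=0).
Subtracting the N_06 sphere from N_07 and N_08: z² cancels, leaving linear equations in x and y:
-22.0 x + 210.2 y = 8747.01
-102.2 x + 125.0 y = 9300.41
Solving: x ≈ -45.993, y ≈ 36.799 km (keep extra digits for the depth step; rounded: -46.0, 36.8).
Then from the N_06 sphere: z² = 114.26² − (x − 24.5)² − (y + 52.9)² with x = -45.993, y = 36.799, so z ≈ 6.338 ≈ 6.3 km.
Check against N_09 (with the unrounded solution): distance 59.97 ≈ 59.97 km. ✓

x ≈ -46.0 km, y ≈ 36.8 km, depth ≈ 6.3 km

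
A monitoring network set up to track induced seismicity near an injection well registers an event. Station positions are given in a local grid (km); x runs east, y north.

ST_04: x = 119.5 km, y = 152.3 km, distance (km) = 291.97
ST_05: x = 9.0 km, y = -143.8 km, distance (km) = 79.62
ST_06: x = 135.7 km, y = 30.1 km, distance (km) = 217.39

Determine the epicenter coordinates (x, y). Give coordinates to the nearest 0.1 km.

x ≈ -47.2 km, y ≈ -87.4 km

Circle about each station: (x − 119.5)² + (y − 152.3)² = 291.97²; (x − 9.0)² + (y + 143.8)² = 79.62²; (x − 135.7)² + (y − 30.1)² = 217.39².
Subtracting the ST_04 equation from the ST_05 and ST_06 equations removes the quadratic terms:
-221.0 x − 592.2 y = 62191.04
32.4 x − 244.4 y = 19833.03
Solving the 2×2 system: x ≈ -47.2, y ≈ -87.4 km.
Check against ST_04 (with the unrounded x, y): √((x − 119.5)²+(y − 152.3)²) = 291.97 ≈ 291.97 km. ✓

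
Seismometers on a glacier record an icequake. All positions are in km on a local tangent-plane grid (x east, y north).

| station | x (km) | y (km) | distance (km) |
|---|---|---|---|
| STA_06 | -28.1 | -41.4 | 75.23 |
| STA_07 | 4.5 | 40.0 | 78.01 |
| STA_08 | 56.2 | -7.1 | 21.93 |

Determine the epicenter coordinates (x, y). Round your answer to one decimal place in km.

(45.6, -26.3)

Circle about each station: (x + 28.1)² + (y + 41.4)² = 75.23²; (x − 4.5)² + (y − 40.0)² = 78.01²; (x − 56.2)² + (y + 7.1)² = 21.93².
Subtracting pairs of circle equations eliminates x²+y² and gives linear equations (the radical axes):
65.2 x + 162.8 y = -1309.33
168.6 x + 68.6 y = 5883.91
Solving the 2×2 system: x ≈ 45.6, y ≈ -26.3 km.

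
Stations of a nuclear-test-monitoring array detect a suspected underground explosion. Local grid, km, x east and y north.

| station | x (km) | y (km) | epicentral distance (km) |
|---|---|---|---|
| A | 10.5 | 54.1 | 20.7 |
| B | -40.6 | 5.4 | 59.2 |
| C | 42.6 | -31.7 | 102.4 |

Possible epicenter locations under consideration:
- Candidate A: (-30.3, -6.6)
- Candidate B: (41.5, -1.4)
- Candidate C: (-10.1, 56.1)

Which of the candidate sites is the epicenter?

For each candidate, compare |candidate − station| to the reported distance:
Candidate A: residuals A 52.4, B 43.4, C 25.3 → max 52.4 km
Candidate B: residuals A 42.9, B 23.2, C 72.1 → max 72.1 km
Candidate C: residuals A 0.0, B 0.0, C 0.0 → max 0.0 km
Only Candidate C has all residuals ≈ 0.

Candidate C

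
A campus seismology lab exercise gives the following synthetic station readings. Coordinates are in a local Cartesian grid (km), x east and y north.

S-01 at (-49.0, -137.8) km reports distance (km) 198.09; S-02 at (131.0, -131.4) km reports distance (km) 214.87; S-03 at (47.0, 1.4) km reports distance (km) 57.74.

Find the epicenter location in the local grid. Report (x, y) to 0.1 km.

Circle about each station: (x + 49.0)² + (y + 137.8)² = 198.09²; (x − 131.0)² + (y + 131.4)² = 214.87²; (x − 47.0)² + (y − 1.4)² = 57.74².
Subtracting the S-01 equation from the S-02 and S-03 equations removes the quadratic terms:
360.0 x + 12.8 y = 6107.65
192.0 x + 278.4 y = 16726.86
Solving the 2×2 system: x ≈ 15.2, y ≈ 49.6 km.

15.2 km east, 49.6 km north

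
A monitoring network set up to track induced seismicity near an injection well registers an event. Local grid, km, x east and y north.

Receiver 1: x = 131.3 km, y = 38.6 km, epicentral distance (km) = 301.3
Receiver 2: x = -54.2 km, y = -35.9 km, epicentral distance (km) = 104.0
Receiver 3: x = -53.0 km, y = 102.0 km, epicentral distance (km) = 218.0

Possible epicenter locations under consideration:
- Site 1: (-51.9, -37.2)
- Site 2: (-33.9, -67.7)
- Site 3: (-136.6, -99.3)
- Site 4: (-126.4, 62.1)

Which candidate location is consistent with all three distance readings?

For each candidate, compare |candidate − station| to the reported distance:
Site 1: residuals Receiver 1 103.0, Receiver 2 101.4, Receiver 3 78.8 → max 103.0 km
Site 2: residuals Receiver 1 104.9, Receiver 2 66.3, Receiver 3 47.2 → max 104.9 km
Site 3: residuals Receiver 1 0.0, Receiver 2 0.0, Receiver 3 0.0 → max 0.0 km
Site 4: residuals Receiver 1 42.5, Receiver 2 17.7, Receiver 3 134.5 → max 134.5 km
Only Site 3 has all residuals ≈ 0.

Site 3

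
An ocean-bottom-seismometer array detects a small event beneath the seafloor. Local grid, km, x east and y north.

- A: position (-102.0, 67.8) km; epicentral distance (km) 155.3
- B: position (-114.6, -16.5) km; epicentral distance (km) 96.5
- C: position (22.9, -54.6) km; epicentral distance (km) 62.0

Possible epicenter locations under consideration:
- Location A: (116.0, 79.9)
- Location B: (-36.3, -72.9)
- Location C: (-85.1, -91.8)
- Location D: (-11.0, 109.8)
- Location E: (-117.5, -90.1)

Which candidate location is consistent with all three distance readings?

For each candidate, compare |candidate − station| to the reported distance:
Location A: residuals A 63.0, B 153.4, C 101.6 → max 153.4 km
Location B: residuals A 0.0, B 0.0, C 0.0 → max 0.0 km
Location C: residuals A 5.2, B 15.6, C 52.2 → max 52.2 km
Location D: residuals A 55.1, B 66.9, C 105.9 → max 105.9 km
Location E: residuals A 3.4, B 22.8, C 82.8 → max 82.8 km
Only Location B has all residuals ≈ 0.

Location B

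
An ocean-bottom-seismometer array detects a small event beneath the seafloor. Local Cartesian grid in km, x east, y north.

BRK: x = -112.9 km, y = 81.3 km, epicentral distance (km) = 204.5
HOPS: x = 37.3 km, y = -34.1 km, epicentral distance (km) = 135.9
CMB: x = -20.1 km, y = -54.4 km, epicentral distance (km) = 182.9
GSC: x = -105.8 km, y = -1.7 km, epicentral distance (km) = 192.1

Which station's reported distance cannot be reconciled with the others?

GSC

Solve using three stations at a time. Using BRK, HOPS, CMB (subtract circle equations pairwise → linear system) gives (x, y) ≈ (91.4, 90.6).
Distances from that point to each station vs reported:
  BRK: calculated 204.5 vs reported 204.5 → residual 0.0 km
  HOPS: calculated 136.0 vs reported 135.9 → residual 0.1 km
  CMB: calculated 182.9 vs reported 182.9 → residual 0.0 km
  GSC: calculated 217.8 vs reported 192.1 → residual 25.7 km
BRK, HOPS, CMB are mutually consistent (residuals ≈ 0); GSC is off by 25.7 km.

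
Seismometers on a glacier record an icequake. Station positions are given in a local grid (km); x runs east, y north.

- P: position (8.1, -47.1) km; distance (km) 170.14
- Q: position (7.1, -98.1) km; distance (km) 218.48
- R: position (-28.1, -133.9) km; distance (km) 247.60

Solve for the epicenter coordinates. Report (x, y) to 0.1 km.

Circle about each station: (x − 8.1)² + (y + 47.1)² = 170.14²; (x − 7.1)² + (y + 98.1)² = 218.48²; (x + 28.1)² + (y + 133.9)² = 247.60².
Subtracting the P equation from the Q and R equations removes the quadratic terms:
-2.0 x − 102.0 y = -11395.89
-72.4 x − 173.6 y = -15923.34
Solving the 2×2 system: x ≈ -50.3, y ≈ 112.7 km.

-50.3 km east, 112.7 km north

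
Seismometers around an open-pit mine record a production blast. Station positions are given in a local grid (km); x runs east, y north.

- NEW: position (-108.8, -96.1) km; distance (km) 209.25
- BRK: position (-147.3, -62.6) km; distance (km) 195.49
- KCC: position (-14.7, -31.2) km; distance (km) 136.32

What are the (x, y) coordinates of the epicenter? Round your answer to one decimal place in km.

x ≈ -42.3 km, y ≈ 102.3 km

Circle about each station: (x + 108.8)² + (y + 96.1)² = 209.25²; (x + 147.3)² + (y + 62.6)² = 195.49²; (x + 14.7)² + (y + 31.2)² = 136.32².
Subtracting pairs of circle equations eliminates x²+y² and gives linear equations (the radical axes):
-77.0 x + 67.0 y = 10112.62
188.2 x + 129.8 y = 5319.30
Solving the 2×2 system: x ≈ -42.3, y ≈ 102.3 km.
Check against NEW (with the unrounded x, y): √((x + 108.8)²+(y + 96.1)²) = 209.26 ≈ 209.25 km. ✓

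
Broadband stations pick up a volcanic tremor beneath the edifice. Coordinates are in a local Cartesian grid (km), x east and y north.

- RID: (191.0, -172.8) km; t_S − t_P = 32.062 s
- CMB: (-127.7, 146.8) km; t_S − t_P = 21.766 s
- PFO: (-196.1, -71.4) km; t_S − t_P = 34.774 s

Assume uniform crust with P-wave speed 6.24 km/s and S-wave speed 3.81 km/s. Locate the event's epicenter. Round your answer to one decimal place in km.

Distance from S−P lag: d = Δt · v_P v_S / (v_P − v_S) = Δt · (6.24·3.81)/(6.24−3.81) ≈ 9.7837·Δt.
So d_RID = 313.69, d_CMB = 212.95, d_PFO = 340.22 km.
Circle about each station: (x − 191.0)² + (y + 172.8)² = 313.69²; (x + 127.7)² + (y − 146.8)² = 212.95²; (x + 196.1)² + (y + 71.4)² = 340.22².
Subtracting pairs of circle equations eliminates x²+y² and gives linear equations (the radical axes):
-637.4 x + 639.2 y = 24570.40
-774.2 x + 202.8 y = -40135.90
Solving the 2×2 system: x ≈ 83.8, y ≈ 122.0 km.

(83.8, 122.0)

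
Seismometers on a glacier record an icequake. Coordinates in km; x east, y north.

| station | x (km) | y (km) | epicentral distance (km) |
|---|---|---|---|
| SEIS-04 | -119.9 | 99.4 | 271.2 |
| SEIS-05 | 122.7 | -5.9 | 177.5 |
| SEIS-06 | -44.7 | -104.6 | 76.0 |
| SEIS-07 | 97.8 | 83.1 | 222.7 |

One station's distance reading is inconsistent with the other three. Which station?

SEIS-05

Solve using three stations at a time. Using SEIS-04, SEIS-06, SEIS-07 (subtract circle equations pairwise → linear system) gives (x, y) ≈ (27.5, -128.2).
Distances from that point to each station vs reported:
  SEIS-04: calculated 271.2 vs reported 271.2 → residual 0.0 km
  SEIS-05: calculated 155.0 vs reported 177.5 → residual 22.5 km
  SEIS-06: calculated 76.0 vs reported 76.0 → residual 0.0 km
  SEIS-07: calculated 222.7 vs reported 222.7 → residual 0.0 km
SEIS-04, SEIS-06, SEIS-07 are mutually consistent (residuals ≈ 0); SEIS-05 is off by 22.5 km.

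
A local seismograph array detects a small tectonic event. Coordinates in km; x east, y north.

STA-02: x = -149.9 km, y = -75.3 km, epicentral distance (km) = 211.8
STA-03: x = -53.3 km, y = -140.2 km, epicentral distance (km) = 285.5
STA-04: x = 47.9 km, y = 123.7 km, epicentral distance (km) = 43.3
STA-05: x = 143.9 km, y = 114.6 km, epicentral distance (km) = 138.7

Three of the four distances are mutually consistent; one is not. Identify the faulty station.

STA-02

Solve using three stations at a time. Using STA-03, STA-04, STA-05 (subtract circle equations pairwise → linear system) gives (x, y) ≈ (7.3, 138.8).
Distances from that point to each station vs reported:
  STA-02: calculated 265.6 vs reported 211.8 → residual 53.8 km
  STA-03: calculated 285.5 vs reported 285.5 → residual 0.0 km
  STA-04: calculated 43.3 vs reported 43.3 → residual 0.0 km
  STA-05: calculated 138.7 vs reported 138.7 → residual 0.0 km
STA-03, STA-04, STA-05 are mutually consistent (residuals ≈ 0); STA-02 is off by 53.8 km.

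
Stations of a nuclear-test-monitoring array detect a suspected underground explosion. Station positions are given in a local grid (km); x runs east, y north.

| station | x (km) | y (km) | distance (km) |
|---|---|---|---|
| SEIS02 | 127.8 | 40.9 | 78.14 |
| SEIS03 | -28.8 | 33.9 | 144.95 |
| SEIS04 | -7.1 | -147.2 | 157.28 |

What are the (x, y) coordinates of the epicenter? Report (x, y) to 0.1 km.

Circle about each station: (x − 127.8)² + (y − 40.9)² = 78.14²; (x + 28.8)² + (y − 33.9)² = 144.95²; (x + 7.1)² + (y + 147.2)² = 157.28².
Subtracting pairs of circle equations eliminates x²+y² and gives linear equations (the radical axes):
-313.2 x − 14.0 y = -30931.64
-269.8 x − 376.2 y = -14918.54
Solving the 2×2 system: x ≈ 100.2, y ≈ -32.2 km.

(100.2, -32.2)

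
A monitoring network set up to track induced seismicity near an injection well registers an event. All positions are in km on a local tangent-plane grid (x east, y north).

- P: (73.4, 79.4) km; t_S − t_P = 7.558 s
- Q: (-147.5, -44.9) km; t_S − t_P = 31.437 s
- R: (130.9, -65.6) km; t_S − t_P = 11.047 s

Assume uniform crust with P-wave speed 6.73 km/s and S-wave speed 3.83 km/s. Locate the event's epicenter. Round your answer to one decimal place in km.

x ≈ 121.1 km, y ≈ 32.1 km

Distance from S−P lag: d = Δt · v_P v_S / (v_P − v_S) = Δt · (6.73·3.83)/(6.73−3.83) ≈ 8.8882·Δt.
So d_P = 67.18, d_Q = 279.42, d_R = 98.19 km.
Circle about each station: (x − 73.4)² + (y − 79.4)² = 67.18²; (x + 147.5)² + (y + 44.9)² = 279.42²; (x − 130.9)² + (y + 65.6)² = 98.19².
Subtracting the P equation from the Q and R equations removes the quadratic terms:
-441.8 x − 248.6 y = -61482.04
115.0 x − 290.0 y = 4618.13
Solving the 2×2 system: x ≈ 121.1, y ≈ 32.1 km.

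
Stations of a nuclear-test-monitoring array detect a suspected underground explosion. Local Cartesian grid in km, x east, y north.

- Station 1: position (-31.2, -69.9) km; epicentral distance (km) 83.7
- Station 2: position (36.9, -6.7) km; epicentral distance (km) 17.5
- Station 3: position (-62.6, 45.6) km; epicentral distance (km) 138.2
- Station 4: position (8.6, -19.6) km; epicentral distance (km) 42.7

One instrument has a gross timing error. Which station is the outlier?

Solve using three stations at a time. Using Station 1, Station 3, Station 4 (subtract circle equations pairwise → linear system) gives (x, y) ≈ (46.6, -39.1).
Distances from that point to each station vs reported:
  Station 1: calculated 83.7 vs reported 83.7 → residual 0.0 km
  Station 2: calculated 33.8 vs reported 17.5 → residual 16.3 km
  Station 3: calculated 138.2 vs reported 138.2 → residual 0.0 km
  Station 4: calculated 42.7 vs reported 42.7 → residual 0.0 km
Station 1, Station 3, Station 4 are mutually consistent (residuals ≈ 0); Station 2 is off by 16.3 km.

Station 2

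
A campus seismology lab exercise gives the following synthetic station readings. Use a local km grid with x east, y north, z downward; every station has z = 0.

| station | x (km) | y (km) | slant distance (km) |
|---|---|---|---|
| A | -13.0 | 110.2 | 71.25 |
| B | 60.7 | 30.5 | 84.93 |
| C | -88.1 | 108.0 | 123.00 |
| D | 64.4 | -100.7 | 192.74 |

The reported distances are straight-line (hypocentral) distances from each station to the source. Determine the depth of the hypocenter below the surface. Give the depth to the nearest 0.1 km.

Each station gives a sphere (x−x_i)² + (y−y_i)² + z² = d_i² (stations at z=0).
Subtracting the A sphere from B and C: z² cancels, leaving linear equations in x and y:
147.4 x − 159.4 y = -9834.84
-150.2 x − 4.4 y = -2939.87
Solving: x ≈ 17.297, y ≈ 77.694 km (keep extra digits for the depth step; rounded: 17.3, 77.7).
Then from the A sphere: z² = 71.25² − (x + 13.0)² − (y − 110.2)² with x = 17.297, y = 77.694, so z ≈ 55.696 ≈ 55.7 km.

55.7 km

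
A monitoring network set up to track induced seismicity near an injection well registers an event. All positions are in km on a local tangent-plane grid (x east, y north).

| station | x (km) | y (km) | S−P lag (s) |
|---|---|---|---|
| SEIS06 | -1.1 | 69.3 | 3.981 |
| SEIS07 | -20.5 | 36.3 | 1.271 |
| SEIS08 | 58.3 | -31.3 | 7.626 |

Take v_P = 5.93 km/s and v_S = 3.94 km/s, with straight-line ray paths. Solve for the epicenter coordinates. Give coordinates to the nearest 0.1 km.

-12.2 km east, 23.9 km north

Distance from S−P lag: d = Δt · v_P v_S / (v_P − v_S) = Δt · (5.93·3.94)/(5.93−3.94) ≈ 11.7408·Δt.
So d_SEIS06 = 46.74, d_SEIS07 = 14.92, d_SEIS08 = 89.54 km.
Circle about each station: (x + 1.1)² + (y − 69.3)² = 46.74²; (x + 20.5)² + (y − 36.3)² = 14.92²; (x − 58.3)² + (y + 31.3)² = 89.54².
Subtracting the SEIS06 equation from the SEIS07 and SEIS08 equations removes the quadratic terms:
-38.8 x − 66.0 y = -1103.74
118.8 x − 201.2 y = -6257.90
Solving the 2×2 system: x ≈ -12.2, y ≈ 23.9 km.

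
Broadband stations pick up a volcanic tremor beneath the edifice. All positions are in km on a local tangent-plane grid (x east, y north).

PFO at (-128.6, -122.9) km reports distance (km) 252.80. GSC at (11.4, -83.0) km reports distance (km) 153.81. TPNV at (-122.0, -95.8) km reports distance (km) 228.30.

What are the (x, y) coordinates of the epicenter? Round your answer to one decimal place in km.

(36.2, 68.8)

Circle about each station: (x + 128.6)² + (y + 122.9)² = 252.80²; (x − 11.4)² + (y + 83.0)² = 153.81²; (x + 122.0)² + (y + 95.8)² = 228.30².
Subtracting the PFO equation from the GSC and TPNV equations removes the quadratic terms:
280.0 x + 79.8 y = 15626.91
13.2 x + 54.2 y = 4206.22
Solving the 2×2 system: x ≈ 36.2, y ≈ 68.8 km.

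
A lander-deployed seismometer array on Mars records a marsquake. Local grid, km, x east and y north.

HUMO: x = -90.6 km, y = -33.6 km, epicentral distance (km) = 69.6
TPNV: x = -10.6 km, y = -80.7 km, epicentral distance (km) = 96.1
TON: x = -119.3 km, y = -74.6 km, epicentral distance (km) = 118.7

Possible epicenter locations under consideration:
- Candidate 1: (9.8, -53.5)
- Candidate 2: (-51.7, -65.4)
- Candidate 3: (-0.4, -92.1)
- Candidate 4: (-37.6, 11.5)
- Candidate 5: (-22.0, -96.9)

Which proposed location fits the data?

For each candidate, compare |candidate − station| to the reported distance:
Candidate 1: residuals HUMO 32.8, TPNV 62.1, TON 12.1 → max 62.1 km
Candidate 2: residuals HUMO 19.4, TPNV 52.2, TON 50.5 → max 52.2 km
Candidate 3: residuals HUMO 37.9, TPNV 80.8, TON 1.5 → max 80.8 km
Candidate 4: residuals HUMO 0.0, TPNV 0.0, TON 0.0 → max 0.0 km
Candidate 5: residuals HUMO 23.7, TPNV 76.3, TON 18.9 → max 76.3 km
Only Candidate 4 has all residuals ≈ 0.

Candidate 4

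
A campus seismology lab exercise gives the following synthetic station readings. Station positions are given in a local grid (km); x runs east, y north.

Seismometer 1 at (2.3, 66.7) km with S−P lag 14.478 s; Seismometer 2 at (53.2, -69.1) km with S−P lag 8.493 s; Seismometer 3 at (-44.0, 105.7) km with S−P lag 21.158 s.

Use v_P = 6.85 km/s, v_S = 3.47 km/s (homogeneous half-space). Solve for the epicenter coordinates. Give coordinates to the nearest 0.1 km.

x ≈ 4.1 km, y ≈ -35.1 km

Distance from S−P lag: d = Δt · v_P v_S / (v_P − v_S) = Δt · (6.85·3.47)/(6.85−3.47) ≈ 7.0324·Δt.
So d_Seismometer 1 = 101.82, d_Seismometer 2 = 59.73, d_Seismometer 3 = 148.79 km.
Circle about each station: (x − 2.3)² + (y − 66.7)² = 101.82²; (x − 53.2)² + (y + 69.1)² = 59.73²; (x + 44.0)² + (y − 105.7)² = 148.79².
Subtracting the Seismometer 1 equation from the Seismometer 2 and Seismometer 3 equations removes the quadratic terms:
101.8 x − 271.6 y = 9950.51
-92.6 x + 78.0 y = -3116.84
Solving the 2×2 system: x ≈ 4.1, y ≈ -35.1 km.
Check against Seismometer 1 (with the unrounded x, y): √((x − 2.3)²+(y − 66.7)²) = 101.82 ≈ 101.82 km. ✓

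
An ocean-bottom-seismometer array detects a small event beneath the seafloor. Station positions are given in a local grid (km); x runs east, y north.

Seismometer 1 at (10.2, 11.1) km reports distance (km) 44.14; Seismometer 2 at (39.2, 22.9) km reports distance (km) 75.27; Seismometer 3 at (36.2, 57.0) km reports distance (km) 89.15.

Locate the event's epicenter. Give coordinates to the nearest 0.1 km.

(-32.6, 0.3)

Circle about each station: (x − 10.2)² + (y − 11.1)² = 44.14²; (x − 39.2)² + (y − 22.9)² = 75.27²; (x − 36.2)² + (y − 57.0)² = 89.15².
Subtracting the Seismometer 1 equation from the Seismometer 2 and Seismometer 3 equations removes the quadratic terms:
58.0 x + 23.6 y = -1883.43
52.0 x + 91.8 y = -1667.19
Solving the 2×2 system: x ≈ -32.6, y ≈ 0.3 km.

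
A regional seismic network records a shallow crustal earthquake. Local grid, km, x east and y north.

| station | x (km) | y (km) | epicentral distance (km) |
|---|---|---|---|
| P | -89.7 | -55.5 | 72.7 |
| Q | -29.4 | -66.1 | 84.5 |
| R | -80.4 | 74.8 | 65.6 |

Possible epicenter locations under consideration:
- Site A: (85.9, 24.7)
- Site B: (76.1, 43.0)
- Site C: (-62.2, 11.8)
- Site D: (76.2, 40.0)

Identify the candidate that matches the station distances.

Site C

For each candidate, compare |candidate − station| to the reported distance:
Site A: residuals P 120.3, Q 62.3, R 108.1 → max 120.3 km
Site B: residuals P 120.2, Q 67.3, R 94.1 → max 120.2 km
Site C: residuals P 0.0, Q 0.0, R 0.0 → max 0.0 km
Site D: residuals P 118.7, Q 65.2, R 94.8 → max 118.7 km
Only Site C has all residuals ≈ 0.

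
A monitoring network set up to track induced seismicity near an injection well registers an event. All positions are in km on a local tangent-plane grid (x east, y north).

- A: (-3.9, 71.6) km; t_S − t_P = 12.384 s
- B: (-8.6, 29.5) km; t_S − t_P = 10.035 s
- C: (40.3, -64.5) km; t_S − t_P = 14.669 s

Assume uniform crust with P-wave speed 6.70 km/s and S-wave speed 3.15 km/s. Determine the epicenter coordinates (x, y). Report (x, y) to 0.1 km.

x ≈ 50.6 km, y ≈ 22.1 km

Distance from S−P lag: d = Δt · v_P v_S / (v_P − v_S) = Δt · (6.70·3.15)/(6.70−3.15) ≈ 5.9451·Δt.
So d_A = 73.62, d_B = 59.66, d_C = 87.21 km.
Circle about each station: (x + 3.9)² + (y − 71.6)² = 73.62²; (x + 8.6)² + (y − 29.5)² = 59.66²; (x − 40.3)² + (y + 64.5)² = 87.21².
Subtracting pairs of circle equations eliminates x²+y² and gives linear equations (the radical axes):
-9.4 x − 84.2 y = -2336.97
88.4 x − 272.2 y = -1543.11
Solving the 2×2 system: x ≈ 50.6, y ≈ 22.1 km.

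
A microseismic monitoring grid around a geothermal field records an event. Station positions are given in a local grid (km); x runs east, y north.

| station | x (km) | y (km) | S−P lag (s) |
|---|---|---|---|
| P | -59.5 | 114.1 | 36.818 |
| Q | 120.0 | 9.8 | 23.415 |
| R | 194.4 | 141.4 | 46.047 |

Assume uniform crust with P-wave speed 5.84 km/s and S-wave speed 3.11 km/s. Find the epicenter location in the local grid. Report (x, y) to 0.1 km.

Distance from S−P lag: d = Δt · v_P v_S / (v_P − v_S) = Δt · (5.84·3.11)/(5.84−3.11) ≈ 6.6529·Δt.
So d_P = 244.95, d_Q = 155.78, d_R = 306.35 km.
Circle about each station: (x + 59.5)² + (y − 114.1)² = 244.95²; (x − 120.0)² + (y − 9.8)² = 155.78²; (x − 194.4)² + (y − 141.4)² = 306.35².
Subtracting pairs of circle equations eliminates x²+y² and gives linear equations (the radical axes):
359.0 x − 208.6 y = 33670.07
507.8 x + 54.6 y = 7376.44
Solving the 2×2 system: x ≈ 26.9, y ≈ -115.1 km.

x ≈ 26.9 km, y ≈ -115.1 km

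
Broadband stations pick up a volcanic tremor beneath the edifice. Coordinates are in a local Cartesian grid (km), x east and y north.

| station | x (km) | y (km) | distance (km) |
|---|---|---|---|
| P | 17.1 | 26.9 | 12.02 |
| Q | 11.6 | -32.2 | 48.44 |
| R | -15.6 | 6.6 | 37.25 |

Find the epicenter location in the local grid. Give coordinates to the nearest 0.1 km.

Circle about each station: (x − 17.1)² + (y − 26.9)² = 12.02²; (x − 11.6)² + (y + 32.2)² = 48.44²; (x + 15.6)² + (y − 6.6)² = 37.25².
Subtracting pairs of circle equations eliminates x²+y² and gives linear equations (the radical axes):
-11.0 x − 118.2 y = -2046.57
-65.4 x − 40.6 y = -1972.18
Solving the 2×2 system: x ≈ 20.6, y ≈ 15.4 km.

20.6 km east, 15.4 km north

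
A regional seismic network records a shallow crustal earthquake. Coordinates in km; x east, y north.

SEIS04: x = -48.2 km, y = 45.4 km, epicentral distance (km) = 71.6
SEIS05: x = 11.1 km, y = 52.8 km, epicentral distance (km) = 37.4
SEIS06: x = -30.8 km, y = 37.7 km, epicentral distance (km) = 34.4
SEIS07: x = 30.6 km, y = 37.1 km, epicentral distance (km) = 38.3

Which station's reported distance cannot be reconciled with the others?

SEIS04

Solve using three stations at a time. Using SEIS05, SEIS06, SEIS07 (subtract circle equations pairwise → linear system) gives (x, y) ≈ (-2.6, 18.0).
Distances from that point to each station vs reported:
  SEIS04: calculated 53.2 vs reported 71.6 → residual 18.4 km
  SEIS05: calculated 37.4 vs reported 37.4 → residual 0.0 km
  SEIS06: calculated 34.4 vs reported 34.4 → residual 0.0 km
  SEIS07: calculated 38.3 vs reported 38.3 → residual 0.0 km
SEIS05, SEIS06, SEIS07 are mutually consistent (residuals ≈ 0); SEIS04 is off by 18.4 km.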